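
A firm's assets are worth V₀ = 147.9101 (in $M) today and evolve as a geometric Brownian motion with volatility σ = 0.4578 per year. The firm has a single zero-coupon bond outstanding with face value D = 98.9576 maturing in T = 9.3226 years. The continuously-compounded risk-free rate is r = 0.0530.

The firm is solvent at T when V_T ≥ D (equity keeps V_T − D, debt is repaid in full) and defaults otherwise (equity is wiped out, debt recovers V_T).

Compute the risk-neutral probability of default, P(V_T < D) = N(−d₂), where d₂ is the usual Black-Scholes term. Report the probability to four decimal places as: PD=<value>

PD=0.5231

d₁ = [ln(V₀/D) + (r + σ²/2)T] / (σ√T)
   = [ln(147.9101/98.9576) + (0.0530 + 0.5·0.4578²)·9.3226] / (0.4578·√9.3226)
   = [0.401913 + 1.471017] / 1.397798 = 1.339915
d₂ = d₁ − σ√T = 1.339915 − 1.397798 = -0.057883
risk-neutral PD = N(−d₂) = N(0.057883) = 0.523079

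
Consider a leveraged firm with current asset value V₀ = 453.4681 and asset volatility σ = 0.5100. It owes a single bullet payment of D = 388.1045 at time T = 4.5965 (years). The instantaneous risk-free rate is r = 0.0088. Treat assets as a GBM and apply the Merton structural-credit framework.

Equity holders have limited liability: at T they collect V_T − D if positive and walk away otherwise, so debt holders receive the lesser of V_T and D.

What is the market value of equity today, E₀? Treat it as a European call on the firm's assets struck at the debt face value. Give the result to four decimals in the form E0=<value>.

E0=214.4606

d₁ = [ln(V₀/D) + (r + σ²/2)T] / (σ√T)
   = [ln(453.4681/388.1045) + (0.0088 + 0.5·0.5100²)·4.5965] / (0.5100·√4.5965)
   = [0.155650 + 0.638224] / 1.093412 = 0.726052
d₂ = d₁ − σ√T = 0.726052 − 1.093412 = -0.367360
N(d₁) = 0.766097,  N(d₂) = 0.356675,  e^(−rT) = 0.960358
E₀ = V₀·N(d₁) − D·e^(−rT)·N(d₂)
   = 453.4681·0.766097 − 388.1045·0.960358·0.356675 = 214.460609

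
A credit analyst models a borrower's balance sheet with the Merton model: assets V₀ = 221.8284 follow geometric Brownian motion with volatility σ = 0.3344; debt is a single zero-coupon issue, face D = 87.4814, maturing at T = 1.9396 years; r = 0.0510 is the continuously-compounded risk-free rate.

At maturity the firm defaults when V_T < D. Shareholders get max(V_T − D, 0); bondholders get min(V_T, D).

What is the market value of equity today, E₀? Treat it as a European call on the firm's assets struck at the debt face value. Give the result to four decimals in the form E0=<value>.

d₁ = [ln(V₀/D) + (r + σ²/2)T] / (σ√T)
   = [ln(221.8284/87.4814) + (0.0510 + 0.5·0.3344²)·1.9396] / (0.3344·√1.9396)
   = [0.930478 + 0.207366] / 0.465717 = 2.443207
d₂ = d₁ − σ√T = 2.443207 − 0.465717 = 1.977490
N(d₁) = 0.992721,  N(d₂) = 0.976007,  e^(−rT) = 0.905816
E₀ = V₀·N(d₁) − D·e^(−rT)·N(d₂)
   = 221.8284·0.992721 − 87.4814·0.905816·0.976007 = 142.873034

E0=142.8730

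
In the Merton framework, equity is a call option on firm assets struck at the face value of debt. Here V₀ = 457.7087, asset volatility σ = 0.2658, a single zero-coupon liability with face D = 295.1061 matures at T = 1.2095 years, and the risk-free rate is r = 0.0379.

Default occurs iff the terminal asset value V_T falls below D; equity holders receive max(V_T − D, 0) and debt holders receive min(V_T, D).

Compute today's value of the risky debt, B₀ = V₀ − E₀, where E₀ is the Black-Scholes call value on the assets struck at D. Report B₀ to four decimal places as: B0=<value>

B0=279.7762

d₁ = [ln(V₀/D) + (r + σ²/2)T] / (σ√T)
   = [ln(457.7087/295.1061) + (0.0379 + 0.5·0.2658²)·1.2095] / (0.2658·√1.2095)
   = [0.438898 + 0.088565] / 0.292320 = 1.804407
d₂ = d₁ − σ√T = 1.804407 − 0.292320 = 1.512087
N(d₁) = 0.964416,  N(d₂) = 0.934744,  e^(−rT) = 0.955195
E₀ = V₀·N(d₁) − D·e^(−rT)·N(d₂)
   = 457.7087·0.964416 − 295.1061·0.955195·0.934744 = 177.932466
B₀ = V₀ − E₀ = 457.7087 − 177.932466 = 279.776234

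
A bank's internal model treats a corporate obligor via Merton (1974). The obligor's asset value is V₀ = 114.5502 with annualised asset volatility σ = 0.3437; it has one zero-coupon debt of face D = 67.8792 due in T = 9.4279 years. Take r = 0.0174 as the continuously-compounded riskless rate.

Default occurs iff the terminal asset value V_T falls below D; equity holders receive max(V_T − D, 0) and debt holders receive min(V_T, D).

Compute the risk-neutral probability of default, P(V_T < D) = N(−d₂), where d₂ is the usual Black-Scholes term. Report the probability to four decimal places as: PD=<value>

d₁ = [ln(V₀/D) + (r + σ²/2)T] / (σ√T)
   = [ln(114.5502/67.8792) + (0.0174 + 0.5·0.3437²)·9.4279] / (0.3437·√9.4279)
   = [0.523284 + 0.720903] / 1.055327 = 1.178958
d₂ = d₁ − σ√T = 1.178958 − 1.055327 = 0.123631
risk-neutral PD = N(−d₂) = N(-0.123631) = 0.450804

PD=0.4508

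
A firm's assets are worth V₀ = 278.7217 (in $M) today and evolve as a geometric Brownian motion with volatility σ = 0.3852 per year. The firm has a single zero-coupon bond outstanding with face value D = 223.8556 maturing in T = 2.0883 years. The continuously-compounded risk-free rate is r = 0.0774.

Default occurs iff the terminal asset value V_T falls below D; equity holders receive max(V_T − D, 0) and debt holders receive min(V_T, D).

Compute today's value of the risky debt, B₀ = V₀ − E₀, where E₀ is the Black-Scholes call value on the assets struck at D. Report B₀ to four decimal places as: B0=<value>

B0=172.0291

d₁ = [ln(V₀/D) + (r + σ²/2)T] / (σ√T)
   = [ln(278.7217/223.8556) + (0.0774 + 0.5·0.3852²)·2.0883] / (0.3852·√2.0883)
   = [0.219213 + 0.316564] / 0.556651 = 0.962501
d₂ = d₁ − σ√T = 0.962501 − 0.556651 = 0.405851
N(d₁) = 0.832101,  N(d₂) = 0.657574,  e^(−rT) = 0.850752
E₀ = V₀·N(d₁) − D·e^(−rT)·N(d₂)
   = 278.7217·0.832101 − 223.8556·0.850752·0.657574 = 106.692560
B₀ = V₀ − E₀ = 278.7217 − 106.692560 = 172.029140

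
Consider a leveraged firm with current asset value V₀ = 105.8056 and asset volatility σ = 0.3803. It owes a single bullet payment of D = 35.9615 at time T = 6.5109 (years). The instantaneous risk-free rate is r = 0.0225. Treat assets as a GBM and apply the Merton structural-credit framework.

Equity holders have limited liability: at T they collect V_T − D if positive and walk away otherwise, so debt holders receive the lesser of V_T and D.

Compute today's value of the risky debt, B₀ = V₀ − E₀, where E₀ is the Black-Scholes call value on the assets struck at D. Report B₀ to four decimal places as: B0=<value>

d₁ = [ln(V₀/D) + (r + σ²/2)T] / (σ√T)
   = [ln(105.8056/35.9615) + (0.0225 + 0.5·0.3803²)·6.5109] / (0.3803·√6.5109)
   = [1.079155 + 0.617325] / 0.970391 = 1.748243
d₂ = d₁ − σ√T = 1.748243 − 0.970391 = 0.777852
N(d₁) = 0.959789,  N(d₂) = 0.781672,  e^(−rT) = 0.863730
E₀ = V₀·N(d₁) − D·e^(−rT)·N(d₂)
   = 105.8056·0.959789 − 35.9615·0.863730·0.781672 = 77.271529
B₀ = V₀ − E₀ = 105.8056 − 77.271529 = 28.534071

B0=28.5341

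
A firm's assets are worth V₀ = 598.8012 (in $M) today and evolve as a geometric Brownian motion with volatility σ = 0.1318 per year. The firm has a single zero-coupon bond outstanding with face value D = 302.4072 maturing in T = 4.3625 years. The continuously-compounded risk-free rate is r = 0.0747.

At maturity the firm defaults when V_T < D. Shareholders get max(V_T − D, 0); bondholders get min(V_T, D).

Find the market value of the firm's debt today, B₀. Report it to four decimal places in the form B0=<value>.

B0=218.3026

d₁ = [ln(V₀/D) + (r + σ²/2)T] / (σ√T)
   = [ln(598.8012/302.4072) + (0.0747 + 0.5·0.1318²)·4.3625] / (0.1318·√4.3625)
   = [0.683155 + 0.363770] / 0.275285 = 3.803053
d₂ = d₁ − σ√T = 3.803053 − 0.275285 = 3.527768
N(d₁) = 0.999929,  N(d₂) = 0.999790,  e^(−rT) = 0.721893
E₀ = V₀·N(d₁) − D·e^(−rT)·N(d₂)
   = 598.8012·0.999929 − 302.4072·0.721893·0.999790 = 380.498599
B₀ = V₀ − E₀ = 598.8012 − 380.498599 = 218.302601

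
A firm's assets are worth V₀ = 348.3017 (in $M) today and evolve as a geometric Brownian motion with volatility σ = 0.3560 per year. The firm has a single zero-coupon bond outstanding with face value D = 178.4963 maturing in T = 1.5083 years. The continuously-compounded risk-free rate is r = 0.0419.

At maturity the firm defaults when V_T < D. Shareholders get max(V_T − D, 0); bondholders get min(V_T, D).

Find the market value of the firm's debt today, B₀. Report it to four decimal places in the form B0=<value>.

d₁ = [ln(V₀/D) + (r + σ²/2)T] / (σ√T)
   = [ln(348.3017/178.4963) + (0.0419 + 0.5·0.3560²)·1.5083] / (0.3560·√1.5083)
   = [0.668501 + 0.158776] / 0.437214 = 1.892156
d₂ = d₁ − σ√T = 1.892156 − 0.437214 = 1.454943
N(d₁) = 0.970765,  N(d₂) = 0.927157,  e^(−rT) = 0.938758
E₀ = V₀·N(d₁) − D·e^(−rT)·N(d₂)
   = 348.3017·0.970765 − 178.4963·0.938758·0.927157 = 182.760132
B₀ = V₀ − E₀ = 348.3017 − 182.760132 = 165.541568

B0=165.5416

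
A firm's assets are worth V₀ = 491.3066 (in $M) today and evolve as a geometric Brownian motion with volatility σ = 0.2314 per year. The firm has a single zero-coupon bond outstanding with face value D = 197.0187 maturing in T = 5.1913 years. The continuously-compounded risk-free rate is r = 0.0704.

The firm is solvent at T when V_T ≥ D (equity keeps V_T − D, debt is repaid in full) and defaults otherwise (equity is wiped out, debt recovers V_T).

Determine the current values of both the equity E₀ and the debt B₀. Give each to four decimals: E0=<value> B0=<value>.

E0=354.9344 B0=136.3722

d₁ = [ln(V₀/D) + (r + σ²/2)T] / (σ√T)
   = [ln(491.3066/197.0187) + (0.0704 + 0.5·0.2314²)·5.1913] / (0.2314·√5.1913)
   = [0.913770 + 0.504454] / 0.527232 = 2.689945
d₂ = d₁ − σ√T = 2.689945 − 0.527232 = 2.162713
N(d₁) = 0.996427,  N(d₂) = 0.984718,  e^(−rT) = 0.693872
E₀ = V₀·N(d₁) − D·e^(−rT)·N(d₂)
   = 491.3066·0.996427 − 197.0187·0.693872·0.984718 = 354.934359
B₀ = V₀ − E₀ = 491.3066 − 354.934359 = 136.372241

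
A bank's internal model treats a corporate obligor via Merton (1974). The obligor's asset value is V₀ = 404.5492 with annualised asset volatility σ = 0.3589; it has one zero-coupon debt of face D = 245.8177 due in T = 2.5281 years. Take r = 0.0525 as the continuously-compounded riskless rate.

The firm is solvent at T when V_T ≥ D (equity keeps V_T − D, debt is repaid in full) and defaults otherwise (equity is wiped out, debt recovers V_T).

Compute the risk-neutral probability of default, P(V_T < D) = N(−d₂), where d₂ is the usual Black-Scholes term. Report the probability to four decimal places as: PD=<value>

PD=0.2060

d₁ = [ln(V₀/D) + (r + σ²/2)T] / (σ√T)
   = [ln(404.5492/245.8177) + (0.0525 + 0.5·0.3589²)·2.5281] / (0.3589·√2.5281)
   = [0.498183 + 0.295547] / 0.570651 = 1.390920
d₂ = d₁ − σ√T = 1.390920 − 0.570651 = 0.820269
risk-neutral PD = N(−d₂) = N(-0.820269) = 0.206031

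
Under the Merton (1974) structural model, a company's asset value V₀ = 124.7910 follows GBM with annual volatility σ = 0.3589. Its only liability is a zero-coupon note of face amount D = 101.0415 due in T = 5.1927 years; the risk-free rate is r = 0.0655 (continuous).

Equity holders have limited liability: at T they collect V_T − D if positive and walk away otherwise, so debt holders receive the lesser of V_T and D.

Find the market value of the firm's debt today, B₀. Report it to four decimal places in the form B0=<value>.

d₁ = [ln(V₀/D) + (r + σ²/2)T] / (σ√T)
   = [ln(124.7910/101.0415) + (0.0655 + 0.5·0.3589²)·5.1927] / (0.3589·√5.1927)
   = [0.211109 + 0.674556] / 0.817843 = 1.082927
d₂ = d₁ − σ√T = 1.082927 − 0.817843 = 0.265084
N(d₁) = 0.860580,  N(d₂) = 0.604528,  e^(−rT) = 0.711684
E₀ = V₀·N(d₁) − D·e^(−rT)·N(d₂)
   = 124.7910·0.860580 − 101.0415·0.711684·0.604528 = 63.921268
B₀ = V₀ − E₀ = 124.7910 − 63.921268 = 60.869732

B0=60.8697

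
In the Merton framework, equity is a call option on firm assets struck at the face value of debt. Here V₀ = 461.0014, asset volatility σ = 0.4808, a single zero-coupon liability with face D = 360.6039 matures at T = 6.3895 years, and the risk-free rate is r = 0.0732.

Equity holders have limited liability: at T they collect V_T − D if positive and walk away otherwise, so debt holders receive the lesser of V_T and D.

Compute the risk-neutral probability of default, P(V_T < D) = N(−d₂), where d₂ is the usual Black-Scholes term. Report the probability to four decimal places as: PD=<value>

PD=0.5083

d₁ = [ln(V₀/D) + (r + σ²/2)T] / (σ√T)
   = [ln(461.0014/360.6039) + (0.0732 + 0.5·0.4808²)·6.3895] / (0.4808·√6.3895)
   = [0.245621 + 1.206237] / 1.215340 = 1.194611
d₂ = d₁ − σ√T = 1.194611 − 1.215340 = -0.020730
risk-neutral PD = N(−d₂) = N(0.020730) = 0.508269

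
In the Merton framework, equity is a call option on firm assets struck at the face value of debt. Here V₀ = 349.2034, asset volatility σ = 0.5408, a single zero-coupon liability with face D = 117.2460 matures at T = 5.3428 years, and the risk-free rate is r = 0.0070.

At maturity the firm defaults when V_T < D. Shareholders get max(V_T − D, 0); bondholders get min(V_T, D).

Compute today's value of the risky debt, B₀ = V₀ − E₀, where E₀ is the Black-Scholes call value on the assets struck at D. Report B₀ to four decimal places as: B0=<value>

d₁ = [ln(V₀/D) + (r + σ²/2)T] / (σ√T)
   = [ln(349.2034/117.2460) + (0.0070 + 0.5·0.5408²)·5.3428] / (0.5408·√5.3428)
   = [1.091380 + 0.818690] / 1.250032 = 1.528017
d₂ = d₁ − σ√T = 1.528017 − 1.250032 = 0.277985
N(d₁) = 0.936746,  N(d₂) = 0.609488,  e^(−rT) = 0.963291
E₀ = V₀·N(d₁) − D·e^(−rT)·N(d₂)
   = 349.2034·0.936746 − 117.2460·0.963291·0.609488 = 258.278014
B₀ = V₀ − E₀ = 349.2034 − 258.278014 = 90.925386

B0=90.9254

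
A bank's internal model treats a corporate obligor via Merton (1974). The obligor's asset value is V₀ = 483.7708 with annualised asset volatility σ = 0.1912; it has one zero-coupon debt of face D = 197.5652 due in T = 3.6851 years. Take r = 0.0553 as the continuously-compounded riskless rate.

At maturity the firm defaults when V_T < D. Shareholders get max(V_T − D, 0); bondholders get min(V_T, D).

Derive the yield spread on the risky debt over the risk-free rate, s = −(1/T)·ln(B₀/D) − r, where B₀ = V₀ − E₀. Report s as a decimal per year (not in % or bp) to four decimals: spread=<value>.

spread=0.0001

d₁ = [ln(V₀/D) + (r + σ²/2)T] / (σ√T)
   = [ln(483.7708/197.5652) + (0.0553 + 0.5·0.1912²)·3.6851] / (0.1912·√3.6851)
   = [0.895543 + 0.271145] / 0.367039 = 3.178645
d₂ = d₁ − σ√T = 3.178645 − 0.367039 = 2.811606
N(d₁) = 0.999260,  N(d₂) = 0.997535,  e^(−rT) = 0.815637
E₀ = V₀·N(d₁) − D·e^(−rT)·N(d₂)
   = 483.7708·0.999260 − 197.5652·0.815637·0.997535 = 322.668604
B₀ = V₀ − E₀ = 483.7708 − 322.668604 = 161.102196
spread = −(1/T)·ln(B₀/D) − r = −(1/3.6851)·ln(161.102196/197.5652) − 0.0553 = 0.00006613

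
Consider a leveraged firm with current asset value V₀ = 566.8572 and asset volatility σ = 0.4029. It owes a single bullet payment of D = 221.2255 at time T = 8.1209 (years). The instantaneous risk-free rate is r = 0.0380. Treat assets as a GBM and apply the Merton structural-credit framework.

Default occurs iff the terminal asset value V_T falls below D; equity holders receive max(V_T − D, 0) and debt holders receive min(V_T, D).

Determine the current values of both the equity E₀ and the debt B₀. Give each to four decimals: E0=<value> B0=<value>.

d₁ = [ln(V₀/D) + (r + σ²/2)T] / (σ√T)
   = [ln(566.8572/221.2255) + (0.0380 + 0.5·0.4029²)·8.1209] / (0.4029·√8.1209)
   = [0.940925 + 0.967721] / 1.148152 = 1.662363
d₂ = d₁ − σ√T = 1.662363 − 1.148152 = 0.514211
N(d₁) = 0.951780,  N(d₂) = 0.696448,  e^(−rT) = 0.734479
E₀ = V₀·N(d₁) − D·e^(−rT)·N(d₂)
   = 566.8572·0.951780 − 221.2255·0.734479·0.696448 = 426.360722
B₀ = V₀ − E₀ = 566.8572 − 426.360722 = 140.496478

E0=426.3607 B0=140.4965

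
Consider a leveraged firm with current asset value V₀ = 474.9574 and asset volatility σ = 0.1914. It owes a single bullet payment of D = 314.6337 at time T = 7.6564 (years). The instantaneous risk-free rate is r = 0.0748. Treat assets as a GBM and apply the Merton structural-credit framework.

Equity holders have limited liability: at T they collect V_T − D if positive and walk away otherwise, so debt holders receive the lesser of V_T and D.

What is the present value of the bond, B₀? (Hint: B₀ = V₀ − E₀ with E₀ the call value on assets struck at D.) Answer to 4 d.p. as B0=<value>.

d₁ = [ln(V₀/D) + (r + σ²/2)T] / (σ√T)
   = [ln(474.9574/314.6337) + (0.0748 + 0.5·0.1914²)·7.6564] / (0.1914·√7.6564)
   = [0.411816 + 0.712941] / 0.529608 = 2.123755
d₂ = d₁ − σ√T = 2.123755 − 0.529608 = 1.594147
N(d₁) = 0.983155,  N(d₂) = 0.944548,  e^(−rT) = 0.564001
E₀ = V₀·N(d₁) − D·e^(−rT)·N(d₂)
   = 474.9574·0.983155 − 314.6337·0.564001·0.944548 = 299.342859
B₀ = V₀ − E₀ = 474.9574 − 299.342859 = 175.614541

B0=175.6145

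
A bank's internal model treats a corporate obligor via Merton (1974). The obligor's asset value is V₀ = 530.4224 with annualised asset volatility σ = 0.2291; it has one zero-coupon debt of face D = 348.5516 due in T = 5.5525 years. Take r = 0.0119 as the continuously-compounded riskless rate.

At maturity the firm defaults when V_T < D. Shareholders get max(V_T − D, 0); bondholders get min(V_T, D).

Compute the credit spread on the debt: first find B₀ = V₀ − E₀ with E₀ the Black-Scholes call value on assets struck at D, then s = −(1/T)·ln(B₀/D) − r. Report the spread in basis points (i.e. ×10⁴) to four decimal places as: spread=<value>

spread=126.0218

d₁ = [ln(V₀/D) + (r + σ²/2)T] / (σ√T)
   = [ln(530.4224/348.5516) + (0.0119 + 0.5·0.2291²)·5.5525] / (0.2291·√5.5525)
   = [0.419887 + 0.211791] / 0.539845 = 1.170110
d₂ = d₁ − σ√T = 1.170110 − 0.539845 = 0.630265
N(d₁) = 0.879022,  N(d₂) = 0.735739,  e^(−rT) = 0.936061
E₀ = V₀·N(d₁) − D·e^(−rT)·N(d₂)
   = 530.4224·0.879022 − 348.5516·0.936061·0.735739 = 226.206414
B₀ = V₀ − E₀ = 530.4224 − 226.206414 = 304.215986
spread = −(1/T)·ln(B₀/D) − r = −(1/5.5525)·ln(304.215986/348.5516) − 0.0119 = 0.01260218
in basis points: 0.01260218 × 10⁴ = 126.0218 bp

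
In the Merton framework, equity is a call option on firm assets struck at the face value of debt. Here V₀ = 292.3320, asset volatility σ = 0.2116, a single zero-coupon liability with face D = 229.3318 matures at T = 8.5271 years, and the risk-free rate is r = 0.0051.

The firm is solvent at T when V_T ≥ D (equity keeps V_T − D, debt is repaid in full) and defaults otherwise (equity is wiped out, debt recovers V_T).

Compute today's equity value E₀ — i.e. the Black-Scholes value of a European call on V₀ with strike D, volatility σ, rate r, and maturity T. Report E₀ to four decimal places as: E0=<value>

d₁ = [ln(V₀/D) + (r + σ²/2)T] / (σ√T)
   = [ln(292.3320/229.3318) + (0.0051 + 0.5·0.2116²)·8.5271] / (0.2116·√8.5271)
   = [0.242720 + 0.234387] / 0.617897 = 0.772146
d₂ = d₁ − σ√T = 0.772146 − 0.617897 = 0.154249
N(d₁) = 0.779986,  N(d₂) = 0.561293,  e^(−rT) = 0.957444
E₀ = V₀·N(d₁) − D·e^(−rT)·N(d₂)
   = 292.3320·0.779986 − 229.3318·0.957444·0.561293 = 104.770433

E0=104.7704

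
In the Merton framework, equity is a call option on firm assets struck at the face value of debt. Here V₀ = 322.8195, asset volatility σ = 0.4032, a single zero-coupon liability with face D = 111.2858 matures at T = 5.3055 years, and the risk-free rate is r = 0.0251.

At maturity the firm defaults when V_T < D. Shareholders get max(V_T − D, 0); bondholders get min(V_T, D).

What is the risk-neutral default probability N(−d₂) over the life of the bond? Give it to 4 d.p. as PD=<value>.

PD=0.2045

d₁ = [ln(V₀/D) + (r + σ²/2)T] / (σ√T)
   = [ln(322.8195/111.2858) + (0.0251 + 0.5·0.4032²)·5.3055] / (0.4032·√5.3055)
   = [1.064992 + 0.564426] / 0.928718 = 1.754482
d₂ = d₁ − σ√T = 1.754482 − 0.928718 = 0.825764
risk-neutral PD = N(−d₂) = N(-0.825764) = 0.204469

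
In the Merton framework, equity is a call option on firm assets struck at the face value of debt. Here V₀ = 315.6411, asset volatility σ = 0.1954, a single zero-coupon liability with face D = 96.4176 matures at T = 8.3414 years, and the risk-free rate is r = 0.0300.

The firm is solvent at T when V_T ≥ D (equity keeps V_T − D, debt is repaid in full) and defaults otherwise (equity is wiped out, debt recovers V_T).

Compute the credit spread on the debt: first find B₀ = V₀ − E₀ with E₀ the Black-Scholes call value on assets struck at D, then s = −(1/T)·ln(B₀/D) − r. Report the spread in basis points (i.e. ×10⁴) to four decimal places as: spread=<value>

spread=2.3409

d₁ = [ln(V₀/D) + (r + σ²/2)T] / (σ√T)
   = [ln(315.6411/96.4176) + (0.0300 + 0.5·0.1954²)·8.3414] / (0.1954·√8.3414)
   = [1.185917 + 0.409484] / 0.564344 = 2.827000
d₂ = d₁ − σ√T = 2.827000 − 0.564344 = 2.262656
N(d₁) = 0.997651,  N(d₂) = 0.988172,  e^(−rT) = 0.778612
E₀ = V₀·N(d₁) − D·e^(−rT)·N(d₂)
   = 315.6411·0.997651 − 96.4176·0.778612·0.988172 = 240.715611
B₀ = V₀ − E₀ = 315.6411 − 240.715611 = 74.925489
spread = −(1/T)·ln(B₀/D) − r = −(1/8.3414)·ln(74.925489/96.4176) − 0.0300 = 0.00023409
in basis points: 0.00023409 × 10⁴ = 2.3409 bp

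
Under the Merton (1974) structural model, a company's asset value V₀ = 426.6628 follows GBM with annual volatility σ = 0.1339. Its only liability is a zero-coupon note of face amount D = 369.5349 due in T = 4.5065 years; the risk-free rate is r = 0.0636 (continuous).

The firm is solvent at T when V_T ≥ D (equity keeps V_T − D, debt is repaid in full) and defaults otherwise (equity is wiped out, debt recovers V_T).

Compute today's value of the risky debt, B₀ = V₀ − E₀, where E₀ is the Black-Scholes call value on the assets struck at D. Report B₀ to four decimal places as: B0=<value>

d₁ = [ln(V₀/D) + (r + σ²/2)T] / (σ√T)
   = [ln(426.6628/369.5349) + (0.0636 + 0.5·0.1339²)·4.5065] / (0.1339·√4.5065)
   = [0.143749 + 0.327012] / 0.284250 = 1.656153
d₂ = d₁ − σ√T = 1.656153 − 0.284250 = 1.371903
N(d₁) = 0.951155,  N(d₂) = 0.914953,  e^(−rT) = 0.750802
E₀ = V₀·N(d₁) − D·e^(−rT)·N(d₂)
   = 426.6628·0.951155 − 369.5349·0.750802·0.914953 = 151.970782
B₀ = V₀ − E₀ = 426.6628 − 151.970782 = 274.692018

B0=274.6920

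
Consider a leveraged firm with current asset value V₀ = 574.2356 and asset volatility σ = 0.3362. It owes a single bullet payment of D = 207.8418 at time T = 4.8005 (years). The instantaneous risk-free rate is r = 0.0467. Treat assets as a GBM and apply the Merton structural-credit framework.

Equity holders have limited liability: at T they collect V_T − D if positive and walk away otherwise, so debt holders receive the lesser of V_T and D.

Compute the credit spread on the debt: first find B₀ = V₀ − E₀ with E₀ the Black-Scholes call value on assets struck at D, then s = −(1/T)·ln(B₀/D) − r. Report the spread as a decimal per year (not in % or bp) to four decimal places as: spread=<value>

spread=0.0052

d₁ = [ln(V₀/D) + (r + σ²/2)T] / (σ√T)
   = [ln(574.2356/207.8418) + (0.0467 + 0.5·0.3362²)·4.8005] / (0.3362·√4.8005)
   = [1.016263 + 0.495485] / 0.736616 = 2.052288
d₂ = d₁ − σ√T = 2.052288 − 0.736616 = 1.315672
N(d₁) = 0.979929,  N(d₂) = 0.905858,  e^(−rT) = 0.799169
E₀ = V₀·N(d₁) − D·e^(−rT)·N(d₂)
   = 574.2356·0.979929 − 207.8418·0.799169·0.905858 = 412.246620
B₀ = V₀ − E₀ = 574.2356 − 412.246620 = 161.988980
spread = −(1/T)·ln(B₀/D) − r = −(1/4.8005)·ln(161.988980/207.8418) − 0.0467 = 0.00522145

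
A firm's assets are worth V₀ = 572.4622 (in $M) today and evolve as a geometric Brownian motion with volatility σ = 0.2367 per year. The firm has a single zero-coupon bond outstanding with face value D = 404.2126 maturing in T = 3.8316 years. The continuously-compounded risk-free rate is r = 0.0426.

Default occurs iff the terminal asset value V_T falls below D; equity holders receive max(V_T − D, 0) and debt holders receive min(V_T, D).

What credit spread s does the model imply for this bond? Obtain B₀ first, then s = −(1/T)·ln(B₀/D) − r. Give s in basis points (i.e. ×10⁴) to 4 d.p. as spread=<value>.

spread=106.7263

d₁ = [ln(V₀/D) + (r + σ²/2)T] / (σ√T)
   = [ln(572.4622/404.2126) + (0.0426 + 0.5·0.2367²)·3.8316] / (0.2367·√3.8316)
   = [0.348006 + 0.270562] / 0.463328 = 1.335055
d₂ = d₁ − σ√T = 1.335055 − 0.463328 = 0.871728
N(d₁) = 0.909071,  N(d₂) = 0.808321,  e^(−rT) = 0.849399
E₀ = V₀·N(d₁) − D·e^(−rT)·N(d₂)
   = 572.4622·0.909071 − 404.2126·0.849399·0.808321 = 242.881391
B₀ = V₀ − E₀ = 572.4622 − 242.881391 = 329.580809
spread = −(1/T)·ln(B₀/D) − r = −(1/3.8316)·ln(329.580809/404.2126) − 0.0426 = 0.01067263
in basis points: 0.01067263 × 10⁴ = 106.7263 bp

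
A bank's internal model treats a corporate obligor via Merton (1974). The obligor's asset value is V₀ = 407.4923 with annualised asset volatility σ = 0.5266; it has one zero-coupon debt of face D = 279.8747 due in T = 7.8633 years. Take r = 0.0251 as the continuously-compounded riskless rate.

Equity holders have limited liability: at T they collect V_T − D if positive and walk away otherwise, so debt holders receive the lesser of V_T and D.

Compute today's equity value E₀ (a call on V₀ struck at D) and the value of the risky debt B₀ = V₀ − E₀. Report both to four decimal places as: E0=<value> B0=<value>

E0=271.1057 B0=136.3866

d₁ = [ln(V₀/D) + (r + σ²/2)T] / (σ√T)
   = [ln(407.4923/279.8747) + (0.0251 + 0.5·0.5266²)·7.8633] / (0.5266·√7.8633)
   = [0.375680 + 1.287645] / 1.476669 = 1.126403
d₂ = d₁ − σ√T = 1.126403 − 1.476669 = -0.350266
N(d₁) = 0.870003,  N(d₂) = 0.363069,  e^(−rT) = 0.820888
E₀ = V₀·N(d₁) − D·e^(−rT)·N(d₂)
   = 407.4923·0.870003 − 279.8747·0.820888·0.363069 = 271.105683
B₀ = V₀ − E₀ = 407.4923 − 271.105683 = 136.386617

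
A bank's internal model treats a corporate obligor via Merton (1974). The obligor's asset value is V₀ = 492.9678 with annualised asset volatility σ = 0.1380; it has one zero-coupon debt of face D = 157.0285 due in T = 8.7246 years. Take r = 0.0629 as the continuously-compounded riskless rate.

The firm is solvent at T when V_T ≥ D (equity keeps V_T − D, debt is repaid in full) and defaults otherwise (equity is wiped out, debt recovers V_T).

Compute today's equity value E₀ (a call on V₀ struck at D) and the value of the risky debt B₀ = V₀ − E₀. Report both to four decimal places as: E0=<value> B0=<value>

d₁ = [ln(V₀/D) + (r + σ²/2)T] / (σ√T)
   = [ln(492.9678/157.0285) + (0.0629 + 0.5·0.1380²)·8.7246] / (0.1380·√8.7246)
   = [1.144017 + 0.631853] / 0.407617 = 4.356716
d₂ = d₁ − σ√T = 4.356716 − 0.407617 = 3.949099
N(d₁) = 0.999993,  N(d₂) = 0.999961,  e^(−rT) = 0.577656
E₀ = V₀·N(d₁) − D·e^(−rT)·N(d₂)
   = 492.9678·0.999993 − 157.0285·0.577656·0.999961 = 402.259702
B₀ = V₀ − E₀ = 492.9678 − 402.259702 = 90.708098

E0=402.2597 B0=90.7081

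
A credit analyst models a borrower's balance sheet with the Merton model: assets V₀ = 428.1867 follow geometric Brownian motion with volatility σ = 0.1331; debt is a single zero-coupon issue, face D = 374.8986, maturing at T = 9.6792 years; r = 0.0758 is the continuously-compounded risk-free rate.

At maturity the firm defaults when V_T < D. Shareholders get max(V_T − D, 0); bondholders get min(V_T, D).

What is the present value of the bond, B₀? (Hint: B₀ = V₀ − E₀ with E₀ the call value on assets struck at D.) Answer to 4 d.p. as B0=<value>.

d₁ = [ln(V₀/D) + (r + σ²/2)T] / (σ√T)
   = [ln(428.1867/374.8986) + (0.0758 + 0.5·0.1331²)·9.6792] / (0.1331·√9.6792)
   = [0.132904 + 0.819420] / 0.414093 = 2.299782
d₂ = d₁ − σ√T = 2.299782 − 0.414093 = 1.885689
N(d₁) = 0.989270,  N(d₂) = 0.970332,  e^(−rT) = 0.480137
E₀ = V₀·N(d₁) − D·e^(−rT)·N(d₂)
   = 428.1867·0.989270 − 374.8986·0.480137·0.970332 = 248.929766
B₀ = V₀ − E₀ = 428.1867 − 248.929766 = 179.256934

B0=179.2569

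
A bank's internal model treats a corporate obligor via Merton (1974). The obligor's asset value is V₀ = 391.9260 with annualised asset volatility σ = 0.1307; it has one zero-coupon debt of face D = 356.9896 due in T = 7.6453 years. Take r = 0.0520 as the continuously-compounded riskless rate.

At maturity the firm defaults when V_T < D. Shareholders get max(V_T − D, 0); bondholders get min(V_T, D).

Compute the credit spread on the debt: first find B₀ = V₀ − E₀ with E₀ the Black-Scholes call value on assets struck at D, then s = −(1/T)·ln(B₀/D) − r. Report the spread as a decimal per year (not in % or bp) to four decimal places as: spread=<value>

spread=0.0024

d₁ = [ln(V₀/D) + (r + σ²/2)T] / (σ√T)
   = [ln(391.9260/356.9896) + (0.0520 + 0.5·0.1307²)·7.6453] / (0.1307·√7.6453)
   = [0.093366 + 0.462856] / 0.361387 = 1.539131
d₂ = d₁ − σ√T = 1.539131 − 0.361387 = 1.177744
N(d₁) = 0.938114,  N(d₂) = 0.880551,  e^(−rT) = 0.671961
E₀ = V₀·N(d₁) − D·e^(−rT)·N(d₂)
   = 391.9260·0.938114 − 356.9896·0.671961·0.880551 = 156.442138
B₀ = V₀ − E₀ = 391.9260 − 156.442138 = 235.483862
spread = −(1/T)·ln(B₀/D) − r = −(1/7.6453)·ln(235.483862/356.9896) − 0.0520 = 0.00242092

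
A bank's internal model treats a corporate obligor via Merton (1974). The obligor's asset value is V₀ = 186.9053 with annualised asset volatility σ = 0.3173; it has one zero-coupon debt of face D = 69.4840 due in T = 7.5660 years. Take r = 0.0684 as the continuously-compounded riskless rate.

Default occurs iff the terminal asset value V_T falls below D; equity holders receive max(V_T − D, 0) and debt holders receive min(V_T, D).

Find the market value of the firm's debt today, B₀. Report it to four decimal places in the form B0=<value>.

d₁ = [ln(V₀/D) + (r + σ²/2)T] / (σ√T)
   = [ln(186.9053/69.4840) + (0.0684 + 0.5·0.3173²)·7.5660] / (0.3173·√7.5660)
   = [0.989506 + 0.898384] / 0.872777 = 2.163084
d₂ = d₁ − σ√T = 2.163084 − 0.872777 = 1.290307
N(d₁) = 0.984733,  N(d₂) = 0.901528,  e^(−rT) = 0.596000
E₀ = V₀·N(d₁) − D·e^(−rT)·N(d₂)
   = 186.9053·0.984733 − 69.4840·0.596000·0.901528 = 146.717247
B₀ = V₀ − E₀ = 186.9053 − 146.717247 = 40.188053

B0=40.1881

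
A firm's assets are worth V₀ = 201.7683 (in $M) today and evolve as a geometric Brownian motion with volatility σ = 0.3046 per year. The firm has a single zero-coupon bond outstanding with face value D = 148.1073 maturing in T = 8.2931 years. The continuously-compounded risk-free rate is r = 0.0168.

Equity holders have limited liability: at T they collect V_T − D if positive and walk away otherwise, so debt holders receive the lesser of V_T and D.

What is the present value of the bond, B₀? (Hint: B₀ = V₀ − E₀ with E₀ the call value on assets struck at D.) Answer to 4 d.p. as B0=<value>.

B0=102.6762

d₁ = [ln(V₀/D) + (r + σ²/2)T] / (σ√T)
   = [ln(201.7683/148.1073) + (0.0168 + 0.5·0.3046²)·8.2931] / (0.3046·√8.2931)
   = [0.309183 + 0.524046] / 0.877179 = 0.949896
d₂ = d₁ − σ√T = 0.949896 − 0.877179 = 0.072716
N(d₁) = 0.828917,  N(d₂) = 0.528984,  e^(−rT) = 0.869946
E₀ = V₀·N(d₁) − D·e^(−rT)·N(d₂)
   = 201.7683·0.828917 − 148.1073·0.869946·0.528984 = 99.092100
B₀ = V₀ − E₀ = 201.7683 − 99.092100 = 102.676200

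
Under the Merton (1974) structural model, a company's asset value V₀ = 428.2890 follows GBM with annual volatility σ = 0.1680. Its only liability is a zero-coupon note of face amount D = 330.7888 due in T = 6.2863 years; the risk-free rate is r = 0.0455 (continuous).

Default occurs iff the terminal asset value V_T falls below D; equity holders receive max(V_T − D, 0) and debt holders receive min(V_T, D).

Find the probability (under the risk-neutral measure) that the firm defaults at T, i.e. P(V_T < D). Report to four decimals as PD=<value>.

d₁ = [ln(V₀/D) + (r + σ²/2)T] / (σ√T)
   = [ln(428.2890/330.7888) + (0.0455 + 0.5·0.1680²)·6.2863] / (0.1680·√6.2863)
   = [0.258318 + 0.374739] / 0.421218 = 1.502920
d₂ = d₁ − σ√T = 1.502920 − 0.421218 = 1.081703
risk-neutral PD = N(−d₂) = N(-1.081703) = 0.139692

PD=0.1397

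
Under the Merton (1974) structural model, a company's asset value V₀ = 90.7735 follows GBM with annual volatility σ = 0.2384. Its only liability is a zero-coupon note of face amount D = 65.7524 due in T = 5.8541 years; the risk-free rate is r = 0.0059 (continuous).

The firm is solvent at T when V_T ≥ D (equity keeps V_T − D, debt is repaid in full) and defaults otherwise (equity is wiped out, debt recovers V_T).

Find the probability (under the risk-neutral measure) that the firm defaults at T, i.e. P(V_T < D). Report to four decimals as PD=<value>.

PD=0.3705

d₁ = [ln(V₀/D) + (r + σ²/2)T] / (σ√T)
   = [ln(90.7735/65.7524) + (0.0059 + 0.5·0.2384²)·5.8541] / (0.2384·√5.8541)
   = [0.322471 + 0.200897] / 0.576815 = 0.907342
d₂ = d₁ − σ√T = 0.907342 − 0.576815 = 0.330527
risk-neutral PD = N(−d₂) = N(-0.330527) = 0.370501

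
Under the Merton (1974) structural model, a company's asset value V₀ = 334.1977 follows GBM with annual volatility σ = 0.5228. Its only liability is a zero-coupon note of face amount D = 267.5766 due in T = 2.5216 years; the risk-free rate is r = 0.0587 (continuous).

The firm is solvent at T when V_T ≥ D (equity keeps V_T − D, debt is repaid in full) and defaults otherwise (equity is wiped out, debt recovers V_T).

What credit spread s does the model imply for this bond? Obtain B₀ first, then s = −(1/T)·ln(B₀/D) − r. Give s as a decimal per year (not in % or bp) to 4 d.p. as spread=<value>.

spread=0.0914

d₁ = [ln(V₀/D) + (r + σ²/2)T] / (σ√T)
   = [ln(334.1977/267.5766) + (0.0587 + 0.5·0.5228²)·2.5216] / (0.5228·√2.5216)
   = [0.222327 + 0.492620] / 0.830183 = 0.861192
d₂ = d₁ − σ√T = 0.861192 − 0.830183 = 0.031009
N(d₁) = 0.805434,  N(d₂) = 0.512369,  e^(−rT) = 0.862416
E₀ = V₀·N(d₁) − D·e^(−rT)·N(d₂)
   = 334.1977·0.805434 − 267.5766·0.862416·0.512369 = 150.938730
B₀ = V₀ − E₀ = 334.1977 − 150.938730 = 183.258970
spread = −(1/T)·ln(B₀/D) − r = −(1/2.5216)·ln(183.258970/267.5766) − 0.0587 = 0.09140533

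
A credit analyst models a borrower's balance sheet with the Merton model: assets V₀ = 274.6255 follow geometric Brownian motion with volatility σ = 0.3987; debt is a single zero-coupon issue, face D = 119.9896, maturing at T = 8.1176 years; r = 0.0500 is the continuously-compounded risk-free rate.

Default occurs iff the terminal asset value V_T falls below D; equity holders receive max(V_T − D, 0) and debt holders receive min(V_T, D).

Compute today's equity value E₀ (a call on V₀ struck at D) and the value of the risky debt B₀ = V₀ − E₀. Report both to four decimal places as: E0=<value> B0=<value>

E0=205.3563 B0=69.2692

d₁ = [ln(V₀/D) + (r + σ²/2)T] / (σ√T)
   = [ln(274.6255/119.9896) + (0.0500 + 0.5·0.3987²)·8.1176] / (0.3987·√8.1176)
   = [0.828003 + 1.051074] / 1.135952 = 1.654187
d₂ = d₁ − σ√T = 1.654187 − 1.135952 = 0.518234
N(d₁) = 0.950955,  N(d₂) = 0.697853,  e^(−rT) = 0.666390
E₀ = V₀·N(d₁) − D·e^(−rT)·N(d₂)
   = 274.6255·0.950955 − 119.9896·0.666390·0.697853 = 205.356331
B₀ = V₀ − E₀ = 274.6255 − 205.356331 = 69.269169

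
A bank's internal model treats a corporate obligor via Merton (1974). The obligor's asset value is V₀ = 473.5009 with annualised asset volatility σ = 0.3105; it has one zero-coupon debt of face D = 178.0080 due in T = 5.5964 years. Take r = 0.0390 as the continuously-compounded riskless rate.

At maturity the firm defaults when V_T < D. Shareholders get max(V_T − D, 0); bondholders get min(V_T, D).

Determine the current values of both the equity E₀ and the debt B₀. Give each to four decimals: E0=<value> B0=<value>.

d₁ = [ln(V₀/D) + (r + σ²/2)T] / (σ√T)
   = [ln(473.5009/178.0080) + (0.0390 + 0.5·0.3105²)·5.5964] / (0.3105·√5.5964)
   = [0.978325 + 0.488035] / 0.734541 = 1.996295
d₂ = d₁ − σ√T = 1.996295 − 0.734541 = 1.261754
N(d₁) = 0.977049,  N(d₂) = 0.896481,  e^(−rT) = 0.803917
E₀ = V₀·N(d₁) − D·e^(−rT)·N(d₂)
   = 473.5009·0.977049 − 178.0080·0.803917·0.896481 = 334.343907
B₀ = V₀ − E₀ = 473.5009 − 334.343907 = 139.156993

E0=334.3439 B0=139.1570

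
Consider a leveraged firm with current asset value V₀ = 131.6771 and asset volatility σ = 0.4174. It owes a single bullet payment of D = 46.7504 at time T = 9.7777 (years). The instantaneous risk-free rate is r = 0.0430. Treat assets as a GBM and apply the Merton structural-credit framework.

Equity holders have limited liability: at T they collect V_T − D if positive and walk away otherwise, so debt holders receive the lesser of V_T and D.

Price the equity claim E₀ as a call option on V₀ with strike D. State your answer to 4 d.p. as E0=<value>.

E0=105.7787

d₁ = [ln(V₀/D) + (r + σ²/2)T] / (σ√T)
   = [ln(131.6771/46.7504) + (0.0430 + 0.5·0.4174²)·9.7777] / (0.4174·√9.7777)
   = [1.035530 + 1.272190] / 1.305181 = 1.768122
d₂ = d₁ − σ√T = 1.768122 − 1.305181 = 0.462941
N(d₁) = 0.961480,  N(d₂) = 0.678297,  e^(−rT) = 0.656757
E₀ = V₀·N(d₁) − D·e^(−rT)·N(d₂)
   = 131.6771·0.961480 − 46.7504·0.656757·0.678297 = 105.778679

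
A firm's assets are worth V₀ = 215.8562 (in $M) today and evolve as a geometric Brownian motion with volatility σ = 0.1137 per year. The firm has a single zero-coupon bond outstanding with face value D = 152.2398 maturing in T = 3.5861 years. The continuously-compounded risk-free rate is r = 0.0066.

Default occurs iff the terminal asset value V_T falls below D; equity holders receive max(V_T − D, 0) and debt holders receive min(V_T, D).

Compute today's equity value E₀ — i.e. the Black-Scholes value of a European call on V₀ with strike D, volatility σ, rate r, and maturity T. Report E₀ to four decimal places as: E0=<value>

E0=67.8275

d₁ = [ln(V₀/D) + (r + σ²/2)T] / (σ√T)
   = [ln(215.8562/152.2398) + (0.0066 + 0.5·0.1137²)·3.5861] / (0.1137·√3.5861)
   = [0.349156 + 0.046848] / 0.215314 = 1.839195
d₂ = d₁ − σ√T = 1.839195 − 0.215314 = 1.623881
N(d₁) = 0.967057,  N(d₂) = 0.947799,  e^(−rT) = 0.976610
E₀ = V₀·N(d₁) − D·e^(−rT)·N(d₂)
   = 215.8562·0.967057 − 152.2398·0.976610·0.947799 = 67.827460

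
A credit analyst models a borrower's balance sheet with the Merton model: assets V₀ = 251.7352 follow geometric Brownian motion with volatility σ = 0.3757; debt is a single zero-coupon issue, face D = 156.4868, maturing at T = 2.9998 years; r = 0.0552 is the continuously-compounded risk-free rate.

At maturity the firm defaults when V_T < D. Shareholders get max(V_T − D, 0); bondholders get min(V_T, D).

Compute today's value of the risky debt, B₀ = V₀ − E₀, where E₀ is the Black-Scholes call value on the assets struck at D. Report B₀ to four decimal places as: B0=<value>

d₁ = [ln(V₀/D) + (r + σ²/2)T] / (σ√T)
   = [ln(251.7352/156.4868) + (0.0552 + 0.5·0.3757²)·2.9998] / (0.3757·√2.9998)
   = [0.475406 + 0.377301] / 0.650710 = 1.310425
d₂ = d₁ − σ√T = 1.310425 − 0.650710 = 0.659716
N(d₁) = 0.904974,  N(d₂) = 0.745282,  e^(−rT) = 0.847394
E₀ = V₀·N(d₁) − D·e^(−rT)·N(d₂)
   = 251.7352·0.904974 − 156.4868·0.847394·0.745282 = 128.984937
B₀ = V₀ − E₀ = 251.7352 − 128.984937 = 122.750263

B0=122.7503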